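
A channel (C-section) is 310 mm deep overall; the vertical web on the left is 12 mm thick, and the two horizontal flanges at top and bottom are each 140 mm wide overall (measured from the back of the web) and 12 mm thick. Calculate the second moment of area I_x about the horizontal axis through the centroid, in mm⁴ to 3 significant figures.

I_x ≈ 9.80 × 10⁷ mm⁴

Split into non-overlapping primitives; take the origin at the lower-left of the bounding box.
Web: 12 × 310, A = 3 720 mm², y = 155 mm, Ī = 29 791 000 mm⁴.
Top flange (beyond web): 128 × 12, A = 1 536 mm², y = 304 mm, Ī = 18 432 mm⁴.
Bottom flange (beyond web): 128 × 12, A = 1 536 mm², y = 6 mm, Ī = 18 432 mm⁴.
By symmetry the centroid is at mid-height, ȳ = 155 mm.
Transfer each piece to the horizontal axis through the centroid using Ī + A·d² with d = y − 155:
  web: d = 0 mm → contributes +29 791 000 mm⁴
  top flange (beyond web): d = 149 mm → contributes +34 119 168 mm⁴
  bottom flange (beyond web): d = -149 mm → contributes +34 119 168 mm⁴
Total I = 98 029 336 mm⁴.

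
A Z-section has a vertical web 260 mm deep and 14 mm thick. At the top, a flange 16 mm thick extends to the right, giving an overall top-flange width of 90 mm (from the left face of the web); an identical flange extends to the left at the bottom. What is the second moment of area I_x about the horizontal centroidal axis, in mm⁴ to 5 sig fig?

I_x ≈ 5.6755 × 10⁷ mm⁴

Decompose the section into non-overlapping parts with the origin at the bottom-left of its bounding rectangle.
Web: 14 × 260, A = 3 640 mm², y = 130 mm, Ī = 20 505 333 mm⁴.
Top flange (beyond web): 76 × 16, A = 1 216 mm², y = 252 mm, Ī = 25941.33 mm⁴.
Bottom flange (beyond web): 76 × 16, A = 1 216 mm², y = 8 mm, Ī = 25941.33 mm⁴.
Centroid: ȳ = ΣA·y / ΣA = 130 mm.
Transfer each piece to the horizontal centroidal axis using Ī + A·d² with d = y − 130:
  web: d = 0 mm → contributes +20 505 333 mm⁴
  top flange (beyond web): d = 122 mm → contributes +18 124 885 mm⁴
  bottom flange (beyond web): d = -122 mm → contributes +18 124 885 mm⁴
Total I = 56 755 104 mm⁴.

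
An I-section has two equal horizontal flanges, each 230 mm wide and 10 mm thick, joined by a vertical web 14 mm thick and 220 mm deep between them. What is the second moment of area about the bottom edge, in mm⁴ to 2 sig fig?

I_base ≈ 1.8 × 10⁸ mm⁴

Treat the section as a set of non-overlapping primitives; coordinates are from the bounding-box lower-left.
Bottom flange: 230 × 10, A = 2 300 mm², y = 5 mm, Ī = 19 167 mm⁴.
Web: 14 × 220, A = 3 080 mm², y = 120 mm, Ī = 12 422 667 mm⁴.
Top flange: 230 × 10, A = 2 300 mm², y = 235 mm, Ī = 19 167 mm⁴.
Transfer each piece to the base of the section using Ī + A·d² with d = y − 0:
  bottom flange: d = 5 mm → contributes +76 667 mm⁴
  web: d = 120 mm → contributes +56 774 667 mm⁴
  top flange: d = 235 mm → contributes +127 036 667 mm⁴
Total I = 183 888 000 mm⁴.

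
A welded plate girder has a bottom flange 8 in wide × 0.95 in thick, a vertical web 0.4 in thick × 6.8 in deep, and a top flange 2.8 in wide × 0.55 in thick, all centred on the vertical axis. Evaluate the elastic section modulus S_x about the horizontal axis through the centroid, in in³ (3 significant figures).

Break the section into simple shapes (no overlaps), measuring from the bottom-left corner of the bounding box.
Bottom plate: 8 × 0.95, A = 7.6 in², y = 0.475 in, Ī = 0.57158 in⁴.
Web plate: 0.4 × 6.8, A = 2.72 in², y = 4.35 in, Ī = 10.481 in⁴.
Top plate: 2.8 × 0.55, A = 1.54 in², y = 8.025 in, Ī = 0.038821 in⁴.
Centroid: ȳ = ΣA·y / ΣA = 2.3441 in.
Transfer each piece to the horizontal axis through the centroid using Ī + A·d² with d = y − 2.3441:
  bottom plate: d = -1.8691 in → contributes +27.121 in⁴
  web plate: d = 2.0059 in → contributes +21.426 in⁴
  top plate: d = 5.6809 in → contributes +49.739 in⁴
Total I = 98.286 in⁴.
Extreme fibre distance c = 5.9559 in; S = I/c = 16.502 in³.

S_x ≈ 16.5 in³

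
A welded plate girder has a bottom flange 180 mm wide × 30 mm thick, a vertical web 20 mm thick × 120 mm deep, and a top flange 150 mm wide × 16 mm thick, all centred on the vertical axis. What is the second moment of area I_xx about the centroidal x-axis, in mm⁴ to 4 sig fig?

I_xx ≈ 3.908 × 10⁷ mm⁴

Break the section into simple shapes (no overlaps), measuring from the bottom-left corner of the bounding box.
Bottom plate: 180 × 30, A = 5 400 mm², y = 15 mm, Ī = 405 000 mm⁴.
Web plate: 20 × 120, A = 2 400 mm², y = 90 mm, Ī = 2 880 000 mm⁴.
Top plate: 150 × 16, A = 2 400 mm², y = 158 mm, Ī = 51 200 mm⁴.
Centroid: ȳ = ΣA·y / ΣA = 66.2941 mm.
Transfer each piece to the centroidal x-axis using Ī + A·d² with d = y − 66.2941:
  bottom plate: d = -51.2941 mm → contributes +14 612 867 mm⁴
  web plate: d = 23.7059 mm → contributes +4 228 725 mm⁴
  top plate: d = 91.7059 mm → contributes +20 235 125 mm⁴
Total I = 39 076 718 mm⁴.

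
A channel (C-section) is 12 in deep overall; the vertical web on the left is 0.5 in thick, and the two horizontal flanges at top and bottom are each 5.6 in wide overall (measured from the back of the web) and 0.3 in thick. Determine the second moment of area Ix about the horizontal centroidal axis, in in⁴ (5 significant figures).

Ix ≈ 176.74 in⁴

Break the section into simple shapes (no overlaps), measuring from the bottom-left corner of the bounding box.
Web: 0.5 × 12, A = 6 in², y = 6 in, Ī = 72 in⁴.
Top flange (beyond web): 5.1 × 0.3, A = 1.53 in², y = 11.85 in, Ī = 0.011475 in⁴.
Bottom flange (beyond web): 5.1 × 0.3, A = 1.53 in², y = 0.15 in, Ī = 0.011475 in⁴.
By symmetry the centroid is at mid-height, ȳ = 6 in.
Transfer each piece to the horizontal centroidal axis using Ī + A·d² with d = y − 6:
  web: d = 0 in → contributes +72 in⁴
  top flange (beyond web): d = 5.85 in → contributes +52.3719 in⁴
  bottom flange (beyond web): d = -5.85 in → contributes +52.3719 in⁴
Total I = 176.7438 in⁴.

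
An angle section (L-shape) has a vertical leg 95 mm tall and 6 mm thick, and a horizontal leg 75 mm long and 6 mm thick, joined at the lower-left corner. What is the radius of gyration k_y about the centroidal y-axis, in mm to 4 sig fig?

k_y ≈ 22.61 mm

Split into non-overlapping primitives; take the origin at the lower-left of the bounding box.
Vertical leg: 6 × 95, A = 570 mm², x = 3 mm, Ī = 1 710 mm⁴.
Horizontal leg (remainder): 69 × 6, A = 414 mm², x = 40.5 mm, Ī = 164 255 mm⁴.
Centroid: x̄ = ΣA·x / ΣA = 18.7774 mm.
Transfer each piece to the centroidal y-axis using Ī + A·d² with d = x − 18.7774:
  vertical leg: d = -15.7774 mm → contributes +143 599 mm⁴
  horizontal leg (remainder): d = 21.7226 mm → contributes +359 609 mm⁴
Total I = 503 207 mm⁴.
Radius of gyration: k = √(I/A) = √(503 207 / 984) = 22.6139 mm.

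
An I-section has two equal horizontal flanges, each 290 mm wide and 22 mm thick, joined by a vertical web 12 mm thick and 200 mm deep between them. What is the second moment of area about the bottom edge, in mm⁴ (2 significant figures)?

Split into non-overlapping primitives; take the origin at the lower-left of the bounding box.
Bottom flange: 290 × 22, A = 6 380 mm², y = 11 mm, Ī = 257 327 mm⁴.
Web: 12 × 200, A = 2 400 mm², y = 122 mm, Ī = 8 000 000 mm⁴.
Top flange: 290 × 22, A = 6 380 mm², y = 233 mm, Ī = 257 327 mm⁴.
Transfer each piece to a horizontal axis along the bottom face using Ī + A·d² with d = y − 0:
  bottom flange: d = 11 mm → contributes +1 029 307 mm⁴
  web: d = 122 mm → contributes +43 721 600 mm⁴
  top flange: d = 233 mm → contributes +346 621 147 mm⁴
Total I = 391 372 053 mm⁴.

I_base ≈ 3.9 × 10⁸ mm⁴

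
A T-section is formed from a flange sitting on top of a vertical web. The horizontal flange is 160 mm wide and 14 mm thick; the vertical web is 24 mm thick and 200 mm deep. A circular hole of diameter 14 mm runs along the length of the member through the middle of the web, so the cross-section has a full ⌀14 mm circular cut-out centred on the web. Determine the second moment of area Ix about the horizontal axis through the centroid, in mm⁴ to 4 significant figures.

Break the section into simple shapes (no overlaps), measuring from the bottom-left corner of the bounding box.
Flange: 160 × 14, A = 2 240 mm², y = 207 mm, Ī = 36586.7 mm⁴.
Web: 24 × 200, A = 4 800 mm², y = 100 mm, Ī = 16 000 000 mm⁴.
Hole (subtracted): ⌀14, A = 153.938 mm², y = 100 mm, Ī = 1885.74 mm⁴.
Centroid: ȳ = ΣA·y / ΣA = 134.807 mm.
Transfer each piece to the horizontal axis through the centroid using Ī + A·d² with d = y − 134.807:
  flange: d = 72.1935 mm → contributes +11 711 233 mm⁴
  web: d = -34.8065 mm → contributes +21 815 178 mm⁴
  hole: d = -34.8065 mm → contributes −188 381 mm⁴
Total I = 33 338 029 mm⁴.

Ix ≈ 3.334 × 10⁷ mm⁴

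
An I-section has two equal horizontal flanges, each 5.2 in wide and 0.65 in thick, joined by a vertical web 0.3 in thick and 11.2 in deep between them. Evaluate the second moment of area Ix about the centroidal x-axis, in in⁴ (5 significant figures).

Ix ≈ 272.68 in⁴

Split into non-overlapping primitives; take the origin at the lower-left of the bounding box.
Bottom flange: 5.2 × 0.65, A = 3.38 in², y = 0.325 in, Ī = 0.1190042 in⁴.
Web: 0.3 × 11.2, A = 3.36 in², y = 6.25 in, Ī = 35.1232 in⁴.
Top flange: 5.2 × 0.65, A = 3.38 in², y = 12.175 in, Ī = 0.1190042 in⁴.
By symmetry the centroid is at mid-height, ȳ = 6.25 in.
Transfer each piece to the centroidal x-axis using Ī + A·d² with d = y − 6.25:
  bottom flange: d = -5.925 in → contributes +118.776 in⁴
  web: d = 0 in → contributes +35.1232 in⁴
  top flange: d = 5.925 in → contributes +118.776 in⁴
Total I = 272.6752 in⁴.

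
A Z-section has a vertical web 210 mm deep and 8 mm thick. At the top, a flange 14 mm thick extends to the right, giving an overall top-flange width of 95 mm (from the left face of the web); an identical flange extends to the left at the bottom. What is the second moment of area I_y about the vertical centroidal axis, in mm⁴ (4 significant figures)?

Break the section into simple shapes (no overlaps), measuring from the bottom-left corner of the bounding box.
Web: 8 × 210, A = 1 680 mm², x = 91 mm, Ī = 8 960 mm⁴.
Top flange (beyond web): 87 × 14, A = 1 218 mm², x = 138.5 mm, Ī = 768 254 mm⁴.
Bottom flange (beyond web): 87 × 14, A = 1 218 mm², x = 43.5 mm, Ī = 768 254 mm⁴.
Centroid: x̄ = ΣA·x / ΣA = 91 mm.
Transfer each piece to the vertical centroidal axis using Ī + A·d² with d = x − 91:
  web: d = 0 mm → contributes +8 960 mm⁴
  top flange (beyond web): d = 47.5 mm → contributes +3 516 366 mm⁴
  bottom flange (beyond web): d = -47.5 mm → contributes +3 516 366 mm⁴
Total I = 7 041 692 mm⁴.

I_y ≈ 7.042 × 10⁶ mm⁴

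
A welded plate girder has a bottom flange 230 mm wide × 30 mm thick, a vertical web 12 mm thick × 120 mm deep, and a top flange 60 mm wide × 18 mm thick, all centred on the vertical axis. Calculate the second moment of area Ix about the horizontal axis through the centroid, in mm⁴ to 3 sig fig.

Ix ≈ 2.54 × 10⁷ mm⁴

Break the section into simple shapes (no overlaps), measuring from the bottom-left corner of the bounding box.
Bottom plate: 230 × 30, A = 6 900 mm², y = 15 mm, Ī = 517 500 mm⁴.
Web plate: 12 × 120, A = 1 440 mm², y = 90 mm, Ī = 1 728 000 mm⁴.
Top plate: 60 × 18, A = 1 080 mm², y = 159 mm, Ī = 29 160 mm⁴.
Centroid: ȳ = ΣA·y / ΣA = 42.975 mm.
Transfer each piece to the horizontal axis through the centroid using Ī + A·d² with d = y − 42.975:
  bottom plate: d = -27.975 mm → contributes +5 917 260 mm⁴
  web plate: d = 47.025 mm → contributes +4 912 410 mm⁴
  top plate: d = 116.03 mm → contributes +14 568 024 mm⁴
Total I = 25 397 694 mm⁴.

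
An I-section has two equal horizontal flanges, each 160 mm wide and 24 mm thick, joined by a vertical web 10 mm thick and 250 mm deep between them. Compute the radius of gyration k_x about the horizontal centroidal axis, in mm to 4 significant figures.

Split into non-overlapping primitives; take the origin at the lower-left of the bounding box.
Bottom flange: 160 × 24, A = 3 840 mm², y = 12 mm, Ī = 184 320 mm⁴.
Web: 10 × 250, A = 2 500 mm², y = 149 mm, Ī = 13 020 833 mm⁴.
Top flange: 160 × 24, A = 3 840 mm², y = 286 mm, Ī = 184 320 mm⁴.
By symmetry the centroid is at mid-height, ȳ = 149 mm.
Transfer each piece to the horizontal centroidal axis using Ī + A·d² with d = y − 149:
  bottom flange: d = -137 mm → contributes +72 257 280 mm⁴
  web: d = 0 mm → contributes +13 020 833 mm⁴
  top flange: d = 137 mm → contributes +72 257 280 mm⁴
Total I = 157 535 393 mm⁴.
Radius of gyration: k = √(I/A) = √(157 535 393 / 10 180) = 124.399 mm.

k_x ≈ 124.4 mm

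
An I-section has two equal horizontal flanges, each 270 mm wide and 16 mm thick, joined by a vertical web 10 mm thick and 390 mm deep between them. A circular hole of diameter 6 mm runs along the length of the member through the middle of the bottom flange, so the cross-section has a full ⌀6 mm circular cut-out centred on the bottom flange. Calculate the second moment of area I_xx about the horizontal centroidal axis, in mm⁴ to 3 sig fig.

Split into non-overlapping primitives; take the origin at the lower-left of the bounding box.
Bottom flange: 270 × 16, A = 4 320 mm², y = 8 mm, Ī = 92 160 mm⁴.
Web: 10 × 390, A = 3 900 mm², y = 211 mm, Ī = 49 432 500 mm⁴.
Top flange: 270 × 16, A = 4 320 mm², y = 414 mm, Ī = 92 160 mm⁴.
Hole (subtracted): ⌀6, A = 28.274 mm², y = 8 mm, Ī = 63.617 mm⁴.
Centroid: ȳ = ΣA·y / ΣA = 211.46 mm.
Transfer each piece to the horizontal centroidal axis using Ī + A·d² with d = y − 211.46:
  bottom flange: d = -203.46 mm → contributes +178 920 551 mm⁴
  web: d = -0.45874 mm → contributes +49 433 321 mm⁴
  top flange: d = 202.54 mm → contributes +177 311 347 mm⁴
  hole: d = -203.46 mm → contributes −1 170 493 mm⁴
Total I = 404 494 726 mm⁴.

I_xx ≈ 4.04 × 10⁸ mm⁴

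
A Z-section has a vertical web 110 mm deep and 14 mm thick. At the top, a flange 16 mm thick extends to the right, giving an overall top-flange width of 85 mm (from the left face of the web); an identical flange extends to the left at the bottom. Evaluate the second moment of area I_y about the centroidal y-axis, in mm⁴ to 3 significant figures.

I_y ≈ 5.08 × 10⁶ mm⁴

Split into non-overlapping primitives; take the origin at the lower-left of the bounding box.
Web: 14 × 110, A = 1 540 mm², x = 78 mm, Ī = 25 153 mm⁴.
Top flange (beyond web): 71 × 16, A = 1 136 mm², x = 120.5 mm, Ī = 477 215 mm⁴.
Bottom flange (beyond web): 71 × 16, A = 1 136 mm², x = 35.5 mm, Ī = 477 215 mm⁴.
Centroid: x̄ = ΣA·x / ΣA = 78 mm.
Transfer each piece to the centroidal y-axis using Ī + A·d² with d = x − 78:
  web: d = 0 mm → contributes +25 153 mm⁴
  top flange (beyond web): d = 42.5 mm → contributes +2 529 115 mm⁴
  bottom flange (beyond web): d = -42.5 mm → contributes +2 529 115 mm⁴
Total I = 5 083 383 mm⁴.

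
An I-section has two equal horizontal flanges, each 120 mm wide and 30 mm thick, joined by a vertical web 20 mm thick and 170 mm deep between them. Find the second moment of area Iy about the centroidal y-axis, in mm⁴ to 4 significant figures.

Iy ≈ 8.753 × 10⁶ mm⁴

Split into non-overlapping primitives; take the origin at the lower-left of the bounding box.
Bottom flange: 120 × 30, A = 3 600 mm², x = 60 mm, Ī = 4 320 000 mm⁴.
Web: 20 × 170, A = 3 400 mm², x = 60 mm, Ī = 113 333 mm⁴.
Top flange: 120 × 30, A = 3 600 mm², x = 60 mm, Ī = 4 320 000 mm⁴.
By symmetry the centroid is at mid-width, x̄ = 60 mm.
All pieces are centred on the centroidal y-axis, so I = ΣĪ = 8 753 333 mm⁴.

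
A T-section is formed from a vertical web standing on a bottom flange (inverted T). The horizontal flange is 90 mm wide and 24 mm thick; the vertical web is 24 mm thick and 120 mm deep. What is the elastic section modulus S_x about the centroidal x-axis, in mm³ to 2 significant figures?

S_x ≈ 1.1 × 10⁵ mm³

Decompose the section into non-overlapping parts with the origin at the bottom-left of its bounding rectangle.
Flange: 90 × 24, A = 2 160 mm², y = 12 mm, Ī = 103 680 mm⁴.
Web: 24 × 120, A = 2 880 mm², y = 84 mm, Ī = 3 456 000 mm⁴.
Centroid: ȳ = ΣA·y / ΣA = 53.14 mm.
Transfer each piece to the centroidal x-axis using Ī + A·d² with d = y − 53.14:
  flange: d = -41.14 mm → contributes +3 759 987 mm⁴
  web: d = 30.86 mm → contributes +6 198 230 mm⁴
Total I = 9 958 217 mm⁴.
Extreme fibre distance c = 90.86 mm; S = I/c = 109 603 mm³.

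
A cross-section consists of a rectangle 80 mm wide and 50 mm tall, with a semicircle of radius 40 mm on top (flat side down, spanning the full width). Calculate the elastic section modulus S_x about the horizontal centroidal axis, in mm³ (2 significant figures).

Treat the section as a set of non-overlapping primitives; coordinates are from the bounding-box lower-left.
Rectangular body: 80 × 50, A = 4 000 mm², y = 25 mm, Ī = 833 333 mm⁴.
Semicircular cap: semicircle r = 40, A = 2 513 mm², y = 66.98 mm, Ī = 280 978 mm⁴.
Centroid: ȳ = ΣA·y / ΣA = 41.2 mm.
Transfer each piece to the horizontal centroidal axis using Ī + A·d² with d = y − 41.2:
  rectangular body: d = -16.2 mm → contributes +1 882 765 mm⁴
  semicircular cap: d = 25.78 mm → contributes +1 951 200 mm⁴
Total I = 3 833 964 mm⁴.
Extreme fibre distance c = 48.8 mm; S = I/c = 78 561 mm³.

S_x ≈ 7.9 × 10⁴ mm³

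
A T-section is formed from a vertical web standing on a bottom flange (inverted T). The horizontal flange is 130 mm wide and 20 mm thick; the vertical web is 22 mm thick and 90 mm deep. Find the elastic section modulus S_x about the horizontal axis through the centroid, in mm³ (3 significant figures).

Break the section into simple shapes (no overlaps), measuring from the bottom-left corner of the bounding box.
Flange: 130 × 20, A = 2 600 mm², y = 10 mm, Ī = 86 667 mm⁴.
Web: 22 × 90, A = 1 980 mm², y = 65 mm, Ī = 1 336 500 mm⁴.
Centroid: ȳ = ΣA·y / ΣA = 33.777 mm.
Transfer each piece to the horizontal axis through the centroid using Ī + A·d² with d = y − 33.777:
  flange: d = -23.777 mm → contributes +1 556 602 mm⁴
  web: d = 31.223 mm → contributes +3 266 718 mm⁴
Total I = 4 823 320 mm⁴.
Extreme fibre distance c = 76.223 mm; S = I/c = 63 279 mm³.

S_x ≈ 6.33 × 10⁴ mm³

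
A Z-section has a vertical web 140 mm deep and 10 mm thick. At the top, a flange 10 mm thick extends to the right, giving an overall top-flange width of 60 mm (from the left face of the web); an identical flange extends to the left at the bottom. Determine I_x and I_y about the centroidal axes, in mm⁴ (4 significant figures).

Treat the section as a set of non-overlapping primitives; coordinates are from the bounding-box lower-left.
Web: 10 × 140, A = 1 400 mm², y = 70 mm, Ī = 2 286 667 mm⁴.
Top flange (beyond web): 50 × 10, A = 500 mm², y = 135 mm, Ī = 4166.67 mm⁴.
Bottom flange (beyond web): 50 × 10, A = 500 mm², y = 5 mm, Ī = 4166.67 mm⁴.
Centroid: ȳ = ΣA·y / ΣA = 70 mm.
Transfer each piece to the centroidal x-axis using Ī + A·d² with d = y − 70:
  web: d = 0 mm → contributes +2 286 667 mm⁴
  top flange (beyond web): d = 65 mm → contributes +2 116 667 mm⁴
  bottom flange (beyond web): d = -65 mm → contributes +2 116 667 mm⁴
Total I = 6 520 000 mm⁴.
For the y-axis: x̄ = 55 mm.
Repeating about the centroidal y-axis gives I_y = 1 120 000 mm⁴.

I_x ≈ 6.520 × 10⁶ mm⁴, I_y ≈ 1.120 × 10⁶ mm⁴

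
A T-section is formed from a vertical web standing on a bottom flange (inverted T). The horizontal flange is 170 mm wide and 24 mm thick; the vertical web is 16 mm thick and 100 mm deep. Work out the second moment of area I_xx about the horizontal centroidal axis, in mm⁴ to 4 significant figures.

Split into non-overlapping primitives; take the origin at the lower-left of the bounding box.
Flange: 170 × 24, A = 4 080 mm², y = 12 mm, Ī = 195 840 mm⁴.
Web: 16 × 100, A = 1 600 mm², y = 74 mm, Ī = 1 333 333 mm⁴.
Centroid: ȳ = ΣA·y / ΣA = 29.4648 mm.
Transfer each piece to the horizontal centroidal axis using Ī + A·d² with d = y − 29.4648:
  flange: d = -17.4648 mm → contributes +1 440 317 mm⁴
  web: d = 44.5352 mm → contributes +4 506 749 mm⁴
Total I = 5 947 066 mm⁴.

I_xx ≈ 5.947 × 10⁶ mm⁴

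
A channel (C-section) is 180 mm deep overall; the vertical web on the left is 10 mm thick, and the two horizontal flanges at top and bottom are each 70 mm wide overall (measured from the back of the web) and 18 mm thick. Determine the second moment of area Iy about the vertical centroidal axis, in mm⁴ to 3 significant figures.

Decompose the section into non-overlapping parts with the origin at the bottom-left of its bounding rectangle.
Web: 10 × 180, A = 1 800 mm², x = 5 mm, Ī = 15 000 mm⁴.
Top flange (beyond web): 60 × 18, A = 1 080 mm², x = 40 mm, Ī = 324 000 mm⁴.
Bottom flange (beyond web): 60 × 18, A = 1 080 mm², x = 40 mm, Ī = 324 000 mm⁴.
Centroid: x̄ = ΣA·x / ΣA = 24.091 mm.
Transfer each piece to the vertical centroidal axis using Ī + A·d² with d = x − 24.091:
  web: d = -19.091 mm → contributes +671 033 mm⁴
  top flange (beyond web): d = 15.909 mm → contributes +597 347 mm⁴
  bottom flange (beyond web): d = 15.909 mm → contributes +597 347 mm⁴
Total I = 1 865 727 mm⁴.

Iy ≈ 1.87 × 10⁶ mm⁴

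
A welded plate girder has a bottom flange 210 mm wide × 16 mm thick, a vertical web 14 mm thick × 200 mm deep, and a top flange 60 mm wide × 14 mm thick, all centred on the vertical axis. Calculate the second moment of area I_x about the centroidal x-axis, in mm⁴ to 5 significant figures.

I_x ≈ 4.7580 × 10⁷ mm⁴

Treat the section as a set of non-overlapping primitives; coordinates are from the bounding-box lower-left.
Bottom plate: 210 × 16, A = 3 360 mm², y = 8 mm, Ī = 71 680 mm⁴.
Web plate: 14 × 200, A = 2 800 mm², y = 116 mm, Ī = 9 333 333 mm⁴.
Top plate: 60 × 14, A = 840 mm², y = 223 mm, Ī = 13 720 mm⁴.
Centroid: ȳ = ΣA·y / ΣA = 77 mm.
Transfer each piece to the centroidal x-axis using Ī + A·d² with d = y − 77:
  bottom plate: d = -69 mm → contributes +16 068 640 mm⁴
  web plate: d = 39 mm → contributes +13 592 133 mm⁴
  top plate: d = 146 mm → contributes +17 919 160 mm⁴
Total I = 47 579 933 mm⁴.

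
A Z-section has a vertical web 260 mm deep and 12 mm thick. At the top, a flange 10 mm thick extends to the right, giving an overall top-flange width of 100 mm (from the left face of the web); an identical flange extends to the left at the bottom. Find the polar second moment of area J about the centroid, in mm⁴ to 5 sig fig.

Treat the section as a set of non-overlapping primitives; coordinates are from the bounding-box lower-left.
Web: 12 × 260, A = 3 120 mm², y = 130 mm, Ī = 17 576 000 mm⁴.
Top flange (beyond web): 88 × 10, A = 880 mm², y = 255 mm, Ī = 7333.333 mm⁴.
Bottom flange (beyond web): 88 × 10, A = 880 mm², y = 5 mm, Ī = 7333.333 mm⁴.
Centroid: ȳ = ΣA·y / ΣA = 130 mm.
Transfer each piece to the centroidal x-axis using Ī + A·d² with d = y − 130:
  web: d = 0 mm → contributes +17 576 000 mm⁴
  top flange (beyond web): d = 125 mm → contributes +13 757 333 mm⁴
  bottom flange (beyond web): d = -125 mm → contributes +13 757 333 mm⁴
Total I = 45 090 667 mm⁴.
For the y-axis: x̄ = 94 mm.
Repeating about the centroidal y-axis gives I_y = 5 573 227 mm⁴.
Polar second moment: J = I_x + I_y = 50 663 893 mm⁴.

J ≈ 5.0664 × 10⁷ mm⁴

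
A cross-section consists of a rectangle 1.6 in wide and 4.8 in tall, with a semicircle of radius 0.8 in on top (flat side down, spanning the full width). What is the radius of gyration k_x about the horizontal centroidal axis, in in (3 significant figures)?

Treat the section as a set of non-overlapping primitives; coordinates are from the bounding-box lower-left.
Rectangular body: 1.6 × 4.8, A = 7.68 in², y = 2.4 in, Ī = 14.746 in⁴.
Semicircular cap: semicircle r = 0.8, A = 1.0053 in², y = 5.1395 in, Ī = 0.044956 in⁴.
Centroid: ȳ = ΣA·y / ΣA = 2.7171 in.
Transfer each piece to the horizontal centroidal axis using Ī + A·d² with d = y − 2.7171:
  rectangular body: d = -0.3171 in → contributes +15.518 in⁴
  semicircular cap: d = 2.4224 in → contributes +5.9443 in⁴
Total I = 21.462 in⁴.
Radius of gyration: k = √(I/A) = √(21.462 / 8.6853) = 1.572 in.

k_x ≈ 1.57 in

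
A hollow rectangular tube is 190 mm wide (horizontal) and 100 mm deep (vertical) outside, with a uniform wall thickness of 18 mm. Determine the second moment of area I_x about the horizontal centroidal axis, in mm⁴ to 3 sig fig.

I_x ≈ 1.25 × 10⁷ mm⁴

Break the section into simple shapes (no overlaps), measuring from the bottom-left corner of the bounding box.
Outer rectangle: 190 × 100, A = 19 000 mm², y = 50 mm, Ī = 15 833 333 mm⁴.
Inner void (subtracted): 154 × 64, A = 9 856 mm², y = 50 mm, Ī = 3 364 181 mm⁴.
By symmetry the centroid is at mid-height, ȳ = 50 mm.
All pieces are centred on the horizontal centroidal axis, so I = ΣĪ (holes subtracted) = 12 469 152 mm⁴.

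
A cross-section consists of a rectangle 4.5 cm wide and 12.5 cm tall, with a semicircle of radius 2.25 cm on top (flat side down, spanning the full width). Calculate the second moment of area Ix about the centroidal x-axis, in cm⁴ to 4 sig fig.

Treat the section as a set of non-overlapping primitives; coordinates are from the bounding-box lower-left.
Rectangular body: 4.5 × 12.5, A = 56.25 cm², y = 6.25 cm, Ī = 732.422 cm⁴.
Semicircular cap: semicircle r = 2.25, A = 7.95216 cm², y = 13.4549 cm, Ī = 2.81295 cm⁴.
Centroid: ȳ = ΣA·y / ΣA = 7.14241 cm.
Transfer each piece to the centroidal x-axis using Ī + A·d² with d = y − 7.14241:
  rectangular body: d = -0.892411 cm → contributes +777.219 cm⁴
  semicircular cap: d = 6.31252 cm → contributes +319.69 cm⁴
Total I = 1096.91 cm⁴.

Ix ≈ 1097 cm⁴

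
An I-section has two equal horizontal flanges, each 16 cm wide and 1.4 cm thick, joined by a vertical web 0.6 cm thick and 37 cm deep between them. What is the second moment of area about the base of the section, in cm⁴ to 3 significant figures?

Treat the section as a set of non-overlapping primitives; coordinates are from the bounding-box lower-left.
Bottom flange: 16 × 1.4, A = 22.4 cm², y = 0.7 cm, Ī = 3.6587 cm⁴.
Web: 0.6 × 37, A = 22.2 cm², y = 19.9 cm, Ī = 2532.7 cm⁴.
Top flange: 16 × 1.4, A = 22.4 cm², y = 39.1 cm, Ī = 3.6587 cm⁴.
Transfer each piece to a horizontal axis along the bottom face using Ī + A·d² with d = y − 0:
  bottom flange: d = 0.7 cm → contributes +14.635 cm⁴
  web: d = 19.9 cm → contributes +11 324 cm⁴
  top flange: d = 39.1 cm → contributes +34 249 cm⁴
Total I = 45 588 cm⁴.

I_base ≈ 4.56 × 10⁴ cm⁴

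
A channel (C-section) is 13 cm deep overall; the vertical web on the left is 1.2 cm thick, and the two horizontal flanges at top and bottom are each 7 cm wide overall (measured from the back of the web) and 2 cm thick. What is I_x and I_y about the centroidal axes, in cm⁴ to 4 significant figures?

Decompose the section into non-overlapping parts with the origin at the bottom-left of its bounding rectangle.
Web: 1.2 × 13, A = 15.6 cm², y = 6.5 cm, Ī = 219.7 cm⁴.
Top flange (beyond web): 5.8 × 2, A = 11.6 cm², y = 12 cm, Ī = 3.86667 cm⁴.
Bottom flange (beyond web): 5.8 × 2, A = 11.6 cm², y = 1 cm, Ī = 3.86667 cm⁴.
By symmetry the centroid is at mid-height, ȳ = 6.5 cm.
Transfer each piece to the centroidal x-axis using Ī + A·d² with d = y − 6.5:
  web: d = 0 cm → contributes +219.7 cm⁴
  top flange (beyond web): d = 5.5 cm → contributes +354.767 cm⁴
  bottom flange (beyond web): d = -5.5 cm → contributes +354.767 cm⁴
Total I = 929.233 cm⁴.
For the y-axis: x̄ = 2.69278 cm.
Repeating about the centroidal y-axis gives I_y = 181.175 cm⁴.

I_x ≈ 929.2 cm⁴, I_y ≈ 181.2 cm⁴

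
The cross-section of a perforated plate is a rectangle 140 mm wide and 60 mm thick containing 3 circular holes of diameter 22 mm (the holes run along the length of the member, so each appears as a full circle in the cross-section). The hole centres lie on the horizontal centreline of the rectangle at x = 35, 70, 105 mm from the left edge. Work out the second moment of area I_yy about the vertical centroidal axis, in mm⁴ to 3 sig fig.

I_yy ≈ 1.28 × 10⁷ mm⁴

Decompose the section into non-overlapping parts with the origin at the bottom-left of its bounding rectangle.
Plate: 140 × 60, A = 8 400 mm², x = 70 mm, Ī = 13 720 000 mm⁴.
Hole 1 (subtracted): ⌀22, A = 380.13 mm², x = 35 mm, Ī = 11 499 mm⁴.
Hole 2 (subtracted): ⌀22, A = 380.13 mm², x = 70 mm, Ī = 11 499 mm⁴.
Hole 3 (subtracted): ⌀22, A = 380.13 mm², x = 105 mm, Ī = 11 499 mm⁴.
By symmetry the centroid is at mid-width, x̄ = 70 mm.
Transfer each piece to the vertical centroidal axis using Ī + A·d² with d = x − 70:
  plate: d = 0 mm → contributes +13 720 000 mm⁴
  hole 1: d = -35 mm → contributes −477 162 mm⁴
  hole 2: d = 0 mm → contributes −11 499 mm⁴
  hole 3: d = 35 mm → contributes −477 162 mm⁴
Total I = 12 754 178 mm⁴.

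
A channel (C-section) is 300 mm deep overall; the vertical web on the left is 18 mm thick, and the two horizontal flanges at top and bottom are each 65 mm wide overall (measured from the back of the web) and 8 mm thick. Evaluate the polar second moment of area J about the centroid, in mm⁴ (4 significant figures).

J ≈ 5.752 × 10⁷ mm⁴

Split into non-overlapping primitives; take the origin at the lower-left of the bounding box.
Web: 18 × 300, A = 5 400 mm², y = 150 mm, Ī = 40 500 000 mm⁴.
Top flange (beyond web): 47 × 8, A = 376 mm², y = 296 mm, Ī = 2005.33 mm⁴.
Bottom flange (beyond web): 47 × 8, A = 376 mm², y = 4 mm, Ī = 2005.33 mm⁴.
By symmetry the centroid is at mid-height, ȳ = 150 mm.
Transfer each piece to the centroidal x-axis using Ī + A·d² with d = y − 150:
  web: d = 0 mm → contributes +40 500 000 mm⁴
  top flange (beyond web): d = 146 mm → contributes +8 016 821 mm⁴
  bottom flange (beyond web): d = -146 mm → contributes +8 016 821 mm⁴
Total I = 56 533 643 mm⁴.
For the y-axis: x̄ = 12.9727 mm.
Repeating about the centroidal y-axis gives I_y = 981 438 mm⁴.
Polar second moment: J = I_x + I_y = 57 515 081 mm⁴.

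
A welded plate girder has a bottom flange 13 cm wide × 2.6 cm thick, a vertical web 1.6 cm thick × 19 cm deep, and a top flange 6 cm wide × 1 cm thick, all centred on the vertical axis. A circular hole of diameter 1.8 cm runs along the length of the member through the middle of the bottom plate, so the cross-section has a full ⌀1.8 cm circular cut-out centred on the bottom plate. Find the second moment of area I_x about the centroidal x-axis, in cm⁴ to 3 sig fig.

Break the section into simple shapes (no overlaps), measuring from the bottom-left corner of the bounding box.
Bottom plate: 13 × 2.6, A = 33.8 cm², y = 1.3 cm, Ī = 19.041 cm⁴.
Web plate: 1.6 × 19, A = 30.4 cm², y = 12.1 cm, Ī = 914.53 cm⁴.
Top plate: 6 × 1, A = 6 cm², y = 22.1 cm, Ī = 0.5 cm⁴.
Hole (subtracted): ⌀1.8, A = 2.5447 cm², y = 1.3 cm, Ī = 0.5153 cm⁴.
Centroid: ȳ = ΣA·y / ΣA = 7.9975 cm.
Transfer each piece to the centroidal x-axis using Ī + A·d² with d = y − 7.9975:
  bottom plate: d = -6.6975 cm → contributes +1535.2 cm⁴
  web plate: d = 4.1025 cm → contributes +1426.2 cm⁴
  top plate: d = 14.103 cm → contributes +1193.8 cm⁴
  hole: d = -6.6975 cm → contributes −114.66 cm⁴
Total I = 4040.5 cm⁴.

I_x ≈ 4040 cm⁴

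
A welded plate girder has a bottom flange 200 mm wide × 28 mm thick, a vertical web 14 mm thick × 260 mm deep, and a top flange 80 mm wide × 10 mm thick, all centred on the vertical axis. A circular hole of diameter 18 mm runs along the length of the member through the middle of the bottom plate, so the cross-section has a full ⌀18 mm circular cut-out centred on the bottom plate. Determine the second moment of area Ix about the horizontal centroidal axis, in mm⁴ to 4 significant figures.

Ix ≈ 1.015 × 10⁸ mm⁴

Treat the section as a set of non-overlapping primitives; coordinates are from the bounding-box lower-left.
Bottom plate: 200 × 28, A = 5 600 mm², y = 14 mm, Ī = 365 867 mm⁴.
Web plate: 14 × 260, A = 3 640 mm², y = 158 mm, Ī = 20 505 333 mm⁴.
Top plate: 80 × 10, A = 800 mm², y = 293 mm, Ī = 6666.67 mm⁴.
Hole (subtracted): ⌀18, A = 254.469 mm², y = 14 mm, Ī = 5 153 mm⁴.
Centroid: ȳ = ΣA·y / ΣA = 90.374 mm.
Transfer each piece to the horizontal centroidal axis using Ī + A·d² with d = y − 90.374:
  bottom plate: d = -76.374 mm → contributes +33 030 586 mm⁴
  web plate: d = 67.626 mm → contributes +37 152 065 mm⁴
  top plate: d = 202.626 mm → contributes +32 852 508 mm⁴
  hole: d = -76.374 mm → contributes −1 489 467 mm⁴
Total I = 101 545 692 mm⁴.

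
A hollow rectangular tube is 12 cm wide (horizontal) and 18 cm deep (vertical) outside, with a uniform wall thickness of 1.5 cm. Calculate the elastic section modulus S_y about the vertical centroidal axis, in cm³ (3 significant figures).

Decompose the section into non-overlapping parts with the origin at the bottom-left of its bounding rectangle.
Outer rectangle: 12 × 18, A = 216 cm², x = 6 cm, Ī = 2 592 cm⁴.
Inner void (subtracted): 9 × 15, A = 135 cm², x = 6 cm, Ī = 911.25 cm⁴.
By symmetry the centroid is at mid-width, x̄ = 6 cm.
All pieces are centred on the vertical centroidal axis, so I = ΣĪ (holes subtracted) = 1680.8 cm⁴.
Extreme fibre distance c = 6 cm; S = I/c = 280.13 cm³.

S_y ≈ 280 cm³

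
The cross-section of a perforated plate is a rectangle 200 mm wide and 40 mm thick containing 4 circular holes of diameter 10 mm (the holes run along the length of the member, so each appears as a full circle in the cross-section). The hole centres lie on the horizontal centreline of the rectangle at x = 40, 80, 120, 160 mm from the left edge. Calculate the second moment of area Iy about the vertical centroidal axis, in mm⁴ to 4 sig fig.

Split into non-overlapping primitives; take the origin at the lower-left of the bounding box.
Plate: 200 × 40, A = 8 000 mm², x = 100 mm, Ī = 26 666 667 mm⁴.
Hole 1 (subtracted): ⌀10, A = 78.5398 mm², x = 40 mm, Ī = 490.874 mm⁴.
Hole 2 (subtracted): ⌀10, A = 78.5398 mm², x = 80 mm, Ī = 490.874 mm⁴.
Hole 3 (subtracted): ⌀10, A = 78.5398 mm², x = 120 mm, Ī = 490.874 mm⁴.
Hole 4 (subtracted): ⌀10, A = 78.5398 mm², x = 160 mm, Ī = 490.874 mm⁴.
By symmetry the centroid is at mid-width, x̄ = 100 mm.
Transfer each piece to the vertical centroidal axis using Ī + A·d² with d = x − 100:
  plate: d = 0 mm → contributes +26 666 667 mm⁴
  hole 1: d = -60 mm → contributes −283 234 mm⁴
  hole 2: d = -20 mm → contributes −31906.8 mm⁴
  hole 3: d = 20 mm → contributes −31906.8 mm⁴
  hole 4: d = 60 mm → contributes −283 234 mm⁴
Total I = 26 036 385 mm⁴.

Iy ≈ 2.604 × 10⁷ mm⁴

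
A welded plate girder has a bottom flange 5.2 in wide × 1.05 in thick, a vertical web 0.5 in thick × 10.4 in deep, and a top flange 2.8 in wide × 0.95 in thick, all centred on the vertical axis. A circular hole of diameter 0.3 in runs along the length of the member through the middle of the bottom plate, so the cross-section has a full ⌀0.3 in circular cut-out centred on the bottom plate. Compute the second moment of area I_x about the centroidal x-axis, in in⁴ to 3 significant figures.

Decompose the section into non-overlapping parts with the origin at the bottom-left of its bounding rectangle.
Bottom plate: 5.2 × 1.05, A = 5.46 in², y = 0.525 in, Ī = 0.50164 in⁴.
Web plate: 0.5 × 10.4, A = 5.2 in², y = 6.25 in, Ī = 46.869 in⁴.
Top plate: 2.8 × 0.95, A = 2.66 in², y = 11.925 in, Ī = 0.20005 in⁴.
Hole (subtracted): ⌀0.3, A = 0.070686 in², y = 0.525 in, Ī = 0.00039761 in⁴.
Centroid: ȳ = ΣA·y / ΣA = 5.0606 in.
Transfer each piece to the centroidal x-axis using Ī + A·d² with d = y − 5.0606:
  bottom plate: d = -4.5356 in → contributes +112.82 in⁴
  web plate: d = 1.1894 in → contributes +54.225 in⁴
  top plate: d = 6.8644 in → contributes +125.54 in⁴
  hole: d = -4.5356 in → contributes −1.4545 in⁴
Total I = 291.13 in⁴.

I_x ≈ 291 in⁴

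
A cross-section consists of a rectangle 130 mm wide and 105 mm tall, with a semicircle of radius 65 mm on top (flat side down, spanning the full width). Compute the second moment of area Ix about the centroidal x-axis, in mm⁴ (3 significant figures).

Treat the section as a set of non-overlapping primitives; coordinates are from the bounding-box lower-left.
Rectangular body: 130 × 105, A = 13 650 mm², y = 52.5 mm, Ī = 12 540 938 mm⁴.
Semicircular cap: semicircle r = 65, A = 6636.6 mm², y = 132.59 mm, Ī = 1 959 230 mm⁴.
Centroid: ȳ = ΣA·y / ΣA = 78.7 mm.
Transfer each piece to the centroidal x-axis using Ī + A·d² with d = y − 78.7:
  rectangular body: d = -26.2 mm → contributes +21 910 713 mm⁴
  semicircular cap: d = 53.887 mm → contributes +21 230 718 mm⁴
Total I = 43 141 431 mm⁴.

Ix ≈ 4.31 × 10⁷ mm⁴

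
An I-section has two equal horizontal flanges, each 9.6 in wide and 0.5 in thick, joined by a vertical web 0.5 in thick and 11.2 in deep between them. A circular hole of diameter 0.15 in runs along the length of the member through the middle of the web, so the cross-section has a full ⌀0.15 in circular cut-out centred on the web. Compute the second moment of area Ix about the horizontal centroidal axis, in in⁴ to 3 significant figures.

Decompose the section into non-overlapping parts with the origin at the bottom-left of its bounding rectangle.
Bottom flange: 9.6 × 0.5, A = 4.8 in², y = 0.25 in, Ī = 0.1 in⁴.
Web: 0.5 × 11.2, A = 5.6 in², y = 6.1 in, Ī = 58.539 in⁴.
Top flange: 9.6 × 0.5, A = 4.8 in², y = 11.95 in, Ī = 0.1 in⁴.
Hole (subtracted): ⌀0.15, A = 0.017671 in², y = 6.1 in, Ī = 0.00002485 in⁴.
By symmetry the centroid is at mid-height, ȳ = 6.1 in.
Transfer each piece to the horizontal centroidal axis using Ī + A·d² with d = y − 6.1:
  bottom flange: d = -5.85 in → contributes +164.37 in⁴
  web: d = 0 in → contributes +58.539 in⁴
  top flange: d = 5.85 in → contributes +164.37 in⁴
  hole: d = 0 in → contributes −0.00002485 in⁴
Total I = 387.27 in⁴.

Ix ≈ 387 in⁴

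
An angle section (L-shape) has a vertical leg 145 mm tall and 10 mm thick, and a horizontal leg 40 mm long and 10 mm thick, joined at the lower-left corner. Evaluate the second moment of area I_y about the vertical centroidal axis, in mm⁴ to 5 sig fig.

Break the section into simple shapes (no overlaps), measuring from the bottom-left corner of the bounding box.
Vertical leg: 10 × 145, A = 1 450 mm², x = 5 mm, Ī = 12083.33 mm⁴.
Horizontal leg (remainder): 30 × 10, A = 300 mm², x = 25 mm, Ī = 22 500 mm⁴.
Centroid: x̄ = ΣA·x / ΣA = 8.428571 mm.
Transfer each piece to the vertical centroidal axis using Ī + A·d² with d = x − 8.428571:
  vertical leg: d = -3.428571 mm → contributes +29128.23 mm⁴
  horizontal leg (remainder): d = 16.57143 mm → contributes +104883.7 mm⁴
Total I = 134011.9 mm⁴.

I_y ≈ 1.3401 × 10⁵ mm⁴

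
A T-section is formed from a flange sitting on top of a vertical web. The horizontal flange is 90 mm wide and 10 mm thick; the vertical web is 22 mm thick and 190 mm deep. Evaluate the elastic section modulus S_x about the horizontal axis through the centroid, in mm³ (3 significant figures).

Decompose the section into non-overlapping parts with the origin at the bottom-left of its bounding rectangle.
Flange: 90 × 10, A = 900 mm², y = 195 mm, Ī = 7 500 mm⁴.
Web: 22 × 190, A = 4 180 mm², y = 95 mm, Ī = 12 574 833 mm⁴.
Centroid: ȳ = ΣA·y / ΣA = 112.72 mm.
Transfer each piece to the horizontal axis through the centroid using Ī + A·d² with d = y − 112.72:
  flange: d = 82.283 mm → contributes +6 101 012 mm⁴
  web: d = -17.717 mm → contributes +13 886 833 mm⁴
Total I = 19 987 845 mm⁴.
Extreme fibre distance c = 112.72 mm; S = I/c = 177 328 mm³.

S_x ≈ 1.77 × 10⁵ mm³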